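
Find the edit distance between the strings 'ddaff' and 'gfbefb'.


Building DP table for s1='ddaff' (len 5) and s2='gfbefb' (len 6):
       g  f  b  e  f  b
    0  1  2  3  4  5  6
  d 1  1  2  3  4  5  6
  d 2  2  2  3  4  5  6
  a 3  3  3  3  4  5  6
  f 4  4  3  4  4  4  5
  f 5  5  4  4  5  4  5
Edit distance = dp[5][6] = 5

5


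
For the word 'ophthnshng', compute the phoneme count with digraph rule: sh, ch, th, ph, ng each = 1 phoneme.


Parsing 'ophthnshng' greedily, digraphs first:
  'o' -> vowel phoneme (phonemes so far: 1)
  'ph' -> digraph (1 consonant phoneme) (phonemes so far: 2)
  'th' -> digraph (1 consonant phoneme) (phonemes so far: 3)
  'n' -> consonant phoneme (phonemes so far: 4)
  'sh' -> digraph (1 consonant phoneme) (phonemes so far: 5)
  'ng' -> digraph (1 consonant phoneme) (phonemes so far: 6)
Total phonemes: 6

6


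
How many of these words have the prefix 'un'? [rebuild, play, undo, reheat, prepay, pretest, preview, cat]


Checking each word for prefix 'un':
  'rebuild' -> no (count: 0)
  'play' -> no (count: 0)
  'undo' -> YES, starts with 'un' (count: 1)
  'reheat' -> no (count: 1)
  'prepay' -> no (count: 1)
  'pretest' -> no (count: 1)
  'preview' -> no (count: 1)
  'cat' -> no (count: 1)
Total with prefix 'un': 1

1


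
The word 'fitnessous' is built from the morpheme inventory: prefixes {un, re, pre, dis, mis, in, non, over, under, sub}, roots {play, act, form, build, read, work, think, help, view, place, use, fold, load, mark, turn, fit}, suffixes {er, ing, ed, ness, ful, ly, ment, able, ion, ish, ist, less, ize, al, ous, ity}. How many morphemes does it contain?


Segmenting 'fitnessous' against the inventory:
  'fit' -> root (morpheme 1)
  'ness' -> suffix (morpheme 2)
  'ous' -> suffix (morpheme 3)
Total morphemes: 3

3


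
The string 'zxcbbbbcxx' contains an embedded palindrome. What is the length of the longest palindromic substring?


Scanning 'zxcbbbbcxx' for palindromic substrings.
Substring at positions 1-8: 'xcbbbbcx'.
Check: reverse('xcbbbbcx') = 'xcbbbbcx' -> palindrome confirmed.
Neighbouring characters ('z' / 'x') break symmetry, so it cannot extend further.
No longer palindromic substring exists; longest length = 8

8


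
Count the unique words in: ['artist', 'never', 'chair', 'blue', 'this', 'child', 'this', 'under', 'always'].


Listing all tokens and tracking unique types:
  Token 1: 'artist' -> NEW (unique so far: 1)
  Token 2: 'never' -> NEW (unique so far: 2)
  Token 3: 'chair' -> NEW (unique so far: 3)
  Token 4: 'blue' -> NEW (unique so far: 4)
  Token 5: 'this' -> NEW (unique so far: 5)
  Token 6: 'child' -> NEW (unique so far: 6)
  Token 7: 'this' -> duplicate (unique so far: 6)
  Token 8: 'under' -> NEW (unique so far: 7)
  Token 9: 'always' -> NEW (unique so far: 8)
Unique types: ('always', 'artist', 'blue', 'chair', 'child', 'never', 'this', 'under')
Vocabulary size: 8

8


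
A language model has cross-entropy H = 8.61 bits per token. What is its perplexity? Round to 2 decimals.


Perplexity formula: PP = 2^H
H = 8.61
PP = 2^8.61
Decompose: 2^8.61 = 2^8 * 2^0.61
2^8 = 256, 2^0.61 ~ 1.5262592
PP ~ 256 * 1.5262592 = 390.7223552
Rounded to 2 decimals: 390.72

390.72


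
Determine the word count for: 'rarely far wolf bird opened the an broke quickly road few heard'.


Counting words by splitting on spaces:
  Word 1: 'rarely'
  Word 2: 'far'
  Word 3: 'wolf'
  Word 4: 'bird'
  Word 5: 'opened'
  Word 6: 'the'
  Word 7: 'an'
  Word 8: 'broke'
  Word 9: 'quickly'
  Word 10: 'road'
  Word 11: 'few'
  Word 12: 'heard'
Total words: 12

12


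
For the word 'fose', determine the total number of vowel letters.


Scanning each character of 'fose':
  Position 1: 'f' -> consonant (running count: 0)
  Position 2: 'o' -> vowel (running count: 1)
  Position 3: 's' -> consonant (running count: 1)
  Position 4: 'e' -> vowel (running count: 2)
Total vowels: 2

2


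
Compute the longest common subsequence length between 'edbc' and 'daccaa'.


DP table for LCS of 'edbc' and 'daccaa':
       d  a  c  c  a  a
    0  0  0  0  0  0  0
  e 0  0  0  0  0  0  0
  d 0  1  1  1  1  1  1
  b 0  1  1  1  1  1  1
  c 0  1  1  2  2  2  2
LCS: 'dc'
LCS length = 2

2


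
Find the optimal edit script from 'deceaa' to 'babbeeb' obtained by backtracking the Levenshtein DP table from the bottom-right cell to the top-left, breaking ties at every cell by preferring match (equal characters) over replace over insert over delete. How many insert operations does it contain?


Edit distance = 6. Backtracking from cell (6, 7) with preference match > replace > insert > delete,
then listing the resulting alignment 'deceaa' -> 'babbeeb' left to right:
  Step 1: insert 'b' [insertion #1]
  Step 2: replace d->a
  Step 3: replace e->b
  Step 4: replace c->b
  Step 5: keep 'e'
  Step 6: replace a->e
  Step 7: replace a->b
Total insertions: 1

1


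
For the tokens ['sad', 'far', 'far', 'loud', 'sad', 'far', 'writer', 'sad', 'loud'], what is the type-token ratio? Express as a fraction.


Tokens: 9
Unique types: ('far', 'loud', 'sad', 'writer') = 4
TTR = 4/9
Already in lowest terms.

4/9


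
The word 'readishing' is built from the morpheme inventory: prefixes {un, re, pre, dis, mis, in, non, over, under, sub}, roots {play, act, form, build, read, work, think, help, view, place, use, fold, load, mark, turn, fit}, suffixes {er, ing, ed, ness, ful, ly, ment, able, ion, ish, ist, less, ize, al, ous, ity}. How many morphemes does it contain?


Segmenting 'readishing' against the inventory:
  'read' -> root (morpheme 1)
  'ish' -> suffix (morpheme 2)
  'ing' -> suffix (morpheme 3)
Total morphemes: 3

3


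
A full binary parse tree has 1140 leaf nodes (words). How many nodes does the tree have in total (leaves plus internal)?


Leaf nodes (terminals): 1140
Internal nodes = n - 1 = 1140 - 1 = 1139
Total = leaves + internal = 1140 + 1139 = 2279

2279


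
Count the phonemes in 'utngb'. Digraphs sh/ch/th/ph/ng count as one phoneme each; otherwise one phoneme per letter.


Parsing 'utngb' greedily, digraphs first:
  'u' -> vowel phoneme (phonemes so far: 1)
  't' -> consonant phoneme (phonemes so far: 2)
  'ng' -> digraph (1 consonant phoneme) (phonemes so far: 3)
  'b' -> consonant phoneme (phonemes so far: 4)
Total phonemes: 4

4


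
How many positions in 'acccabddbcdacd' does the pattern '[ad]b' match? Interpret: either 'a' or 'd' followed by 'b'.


Pattern: [ad]b means either 'a' or 'd' followed by 'b'.
Scanning 'acccabddbcdacd' position-by-position:
  Pos 0: window 'ac' -> no
  Pos 1: window 'cc' -> no
  Pos 2: window 'cc' -> no
  Pos 3: window 'ca' -> no
  Pos 4: window 'ab' -> MATCH
  Pos 5: window 'bd' -> no
  Pos 6: window 'dd' -> no
  Pos 7: window 'db' -> MATCH
  Pos 8: window 'bc' -> no
  Pos 9: window 'cd' -> no
  Pos 10: window 'da' -> no
  Pos 11: window 'ac' -> no
  Pos 12: window 'cd' -> no
  Pos 13: window 'd' -> no
Total matches: 2

2


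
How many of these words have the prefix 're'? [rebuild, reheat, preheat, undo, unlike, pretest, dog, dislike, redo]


Checking each word for prefix 're':
  'rebuild' -> YES, starts with 're' (count: 1)
  'reheat' -> YES, starts with 're' (count: 2)
  'preheat' -> no (count: 2)
  'undo' -> no (count: 2)
  'unlike' -> no (count: 2)
  'pretest' -> no (count: 2)
  'dog' -> no (count: 2)
  'dislike' -> no (count: 2)
  'redo' -> YES, starts with 're' (count: 3)
Total with prefix 're': 3

3


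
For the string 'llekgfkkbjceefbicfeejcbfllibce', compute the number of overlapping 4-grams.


String 'llekgfkkbjceefbicfeejcbfllibce' has length L = 30.
Number of overlapping n-grams = L - n + 1
Substituting: 30 - 4 + 1 = 27

27


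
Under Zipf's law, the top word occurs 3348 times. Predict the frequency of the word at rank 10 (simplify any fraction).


Zipf's law: freq(rank) = f1 / rank
f1 = 3348, rank = 10
freq = 3348 / 10
GCD(3348, 10) = 2
Simplified: 1674/5

1674/5


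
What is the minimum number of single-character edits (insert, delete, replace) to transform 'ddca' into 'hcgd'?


Building DP table for s1='ddca' (len 4) and s2='hcgd' (len 4):
       h  c  g  d
    0  1  2  3  4
  d 1  1  2  3  3
  d 2  2  2  3  3
  c 3  3  2  3  4
  a 4  4  3  3  4
Edit distance = dp[4][4] = 4

4


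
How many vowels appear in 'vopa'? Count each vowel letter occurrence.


Scanning each character of 'vopa':
  Position 1: 'v' -> consonant (running count: 0)
  Position 2: 'o' -> vowel (running count: 1)
  Position 3: 'p' -> consonant (running count: 1)
  Position 4: 'a' -> vowel (running count: 2)
Total vowels: 2

2


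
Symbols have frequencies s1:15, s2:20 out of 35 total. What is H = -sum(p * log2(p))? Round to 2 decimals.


Computing entropy H = -sum(p_i * log2(p_i)):
  s1: p = 15/35 = 0.4286, -p*log2(p) = 0.5239
  s2: p = 20/35 = 0.5714, -p*log2(p) = 0.4613
H = sum of terms = 0.9852
Rounded to 2 decimals: 0.99

0.99


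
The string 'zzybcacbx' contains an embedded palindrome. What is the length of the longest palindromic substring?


Scanning 'zzybcacbx' for palindromic substrings.
Substring at positions 3-7: 'bcacb'.
Check: reverse('bcacb') = 'bcacb' -> palindrome confirmed.
Neighbouring characters ('y' / 'x') break symmetry, so it cannot extend further.
No longer palindromic substring exists; longest length = 5

5


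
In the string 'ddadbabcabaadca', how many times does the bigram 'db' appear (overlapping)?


Scanning 'ddadbabcabaadca' for bigram 'db':
  Position 0: 'dd' -> no
  Position 1: 'da' -> no
  Position 2: 'ad' -> no
  Position 3: 'db' -> MATCH
  Position 4: 'ba' -> no
  Position 5: 'ab' -> no
  Position 6: 'bc' -> no
  Position 7: 'ca' -> no
  Position 8: 'ab' -> no
  Position 9: 'ba' -> no
  Position 10: 'aa' -> no
  Position 11: 'ad' -> no
  Position 12: 'dc' -> no
  Position 13: 'ca' -> no
Total matches: 1

1


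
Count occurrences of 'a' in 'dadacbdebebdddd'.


Scanning 'dadacbdebebdddd' for 'a':
  Position 1: 'a' -> MATCH (count: 1)
  Position 3: 'a' -> MATCH (count: 2)
Total occurrences of 'a': 2

2


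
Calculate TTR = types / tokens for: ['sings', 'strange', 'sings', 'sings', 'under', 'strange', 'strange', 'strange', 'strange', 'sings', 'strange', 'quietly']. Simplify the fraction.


Tokens: 12
Unique types: ('quietly', 'sings', 'strange', 'under') = 4
TTR = 4/12
Simplify: divide both by 4 -> 1/3
TTR = 1/3

1/3


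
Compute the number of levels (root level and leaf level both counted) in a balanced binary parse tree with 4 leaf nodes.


In a balanced binary tree with n leaves the deepest leaf is ceil(log2(n)) edges below the root,
so counting node levels inclusive of root and leaves gives ceil(log2(n)) + 1 levels.
log2(4) = 2.0000
ceil(2.0000) = 2
levels = 2 + 1 = 3

3


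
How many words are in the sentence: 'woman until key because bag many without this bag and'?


Counting words by splitting on spaces:
  Word 1: 'woman'
  Word 2: 'until'
  Word 3: 'key'
  Word 4: 'because'
  Word 5: 'bag'
  Word 6: 'many'
  Word 7: 'without'
  Word 8: 'this'
  Word 9: 'bag'
  Word 10: 'and'
Total words: 10

10


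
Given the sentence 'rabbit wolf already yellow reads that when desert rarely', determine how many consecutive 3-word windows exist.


Word trigrams from [9] words:
  Trigram 1: (rabbit wolf already)
  Trigram 2: (wolf already yellow)
  Trigram 3: (already yellow reads)
  Trigram 4: (yellow reads that)
  Trigram 5: (reads that when)
  Trigram 6: (that when desert)
  Trigram 7: (when desert rarely)
Total word trigrams: 9 - 2 = 7

7


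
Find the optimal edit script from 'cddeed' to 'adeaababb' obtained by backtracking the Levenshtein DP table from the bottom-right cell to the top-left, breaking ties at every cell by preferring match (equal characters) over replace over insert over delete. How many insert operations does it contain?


Edit distance = 8. Backtracking from cell (6, 9) with preference match > replace > insert > delete,
then listing the resulting alignment 'cddeed' -> 'adeaababb' left to right:
  Step 1: replace c->a
  Step 2: keep 'd'
  Step 3: insert 'e' [insertion #1]
  Step 4: insert 'a' [insertion #2]
  Step 5: insert 'a' [insertion #3]
  Step 6: replace d->b
  Step 7: replace e->a
  Step 8: replace e->b
  Step 9: replace d->b
Total insertions: 3

3


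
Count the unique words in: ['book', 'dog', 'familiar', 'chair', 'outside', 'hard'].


Listing all tokens and tracking unique types:
  Token 1: 'book' -> NEW (unique so far: 1)
  Token 2: 'dog' -> NEW (unique so far: 2)
  Token 3: 'familiar' -> NEW (unique so far: 3)
  Token 4: 'chair' -> NEW (unique so far: 4)
  Token 5: 'outside' -> NEW (unique so far: 5)
  Token 6: 'hard' -> NEW (unique so far: 6)
Unique types: ('book', 'chair', 'dog', 'familiar', 'hard', 'outside')
Vocabulary size: 6

6


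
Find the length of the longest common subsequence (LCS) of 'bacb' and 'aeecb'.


DP table for LCS of 'bacb' and 'aeecb':
       a  e  e  c  b
    0  0  0  0  0  0
  b 0  0  0  0  0  1
  a 0  1  1  1  1  1
  c 0  1  1  1  2  2
  b 0  1  1  1  2  3
LCS: 'acb'
LCS length = 3

3


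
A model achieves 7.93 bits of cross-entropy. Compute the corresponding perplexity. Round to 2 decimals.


Perplexity formula: PP = 2^H
H = 7.93
PP = 2^7.93
Decompose: 2^7.93 = 2^7 * 2^0.93
2^7 = 128, 2^0.93 ~ 1.9052760
PP ~ 128 * 1.9052760 = 243.8753280
Rounded to 2 decimals: 243.88

243.88


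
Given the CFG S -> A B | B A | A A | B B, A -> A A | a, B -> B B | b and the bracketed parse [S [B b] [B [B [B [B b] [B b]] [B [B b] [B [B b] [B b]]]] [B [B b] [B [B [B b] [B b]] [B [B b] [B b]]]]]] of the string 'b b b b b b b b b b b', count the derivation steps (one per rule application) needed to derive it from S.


Every bracketed nonterminal node [X ...] in the tree is produced by exactly one rule application.
Reading the tree off as a leftmost derivation:
  Step 1: S  =>  B B   (applied S -> B B)
  Step 2: B B  =>  b B   (applied B -> b)
  Step 3: b B  =>  b B B   (applied B -> B B)
  Step 4: b B B  =>  b B B B   (applied B -> B B)
  Step 5: b B B B  =>  b B B B B   (applied B -> B B)
  Step 6: b B B B B  =>  b b B B B   (applied B -> b)
  Step 7: b b B B B  =>  b b b B B   (applied B -> b)
  Step 8: b b b B B  =>  b b b B B B   (applied B -> B B)
  Step 9: b b b B B B  =>  b b b b B B   (applied B -> b)
  Step 10: b b b b B B  =>  b b b b B B B   (applied B -> B B)
  Step 11: b b b b B B B  =>  b b b b b B B   (applied B -> b)
  Step 12: b b b b b B B  =>  b b b b b b B   (applied B -> b)
  Step 13: b b b b b b B  =>  b b b b b b B B   (applied B -> B B)
  Step 14: b b b b b b B B  =>  b b b b b b b B   (applied B -> b)
  Step 15: b b b b b b b B  =>  b b b b b b b B B   (applied B -> B B)
  Step 16: b b b b b b b B B  =>  b b b b b b b B B B   (applied B -> B B)
  Step 17: b b b b b b b B B B  =>  b b b b b b b b B B   (applied B -> b)
  Step 18: b b b b b b b b B B  =>  b b b b b b b b b B   (applied B -> b)
  Step 19: b b b b b b b b b B  =>  b b b b b b b b b B B   (applied B -> B B)
  Step 20: b b b b b b b b b B B  =>  b b b b b b b b b b B   (applied B -> b)
  Step 21: b b b b b b b b b b B  =>  b b b b b b b b b b b   (applied B -> b)
Final yield: b b b b b b b b b b b
Total rewrite steps: 21

21


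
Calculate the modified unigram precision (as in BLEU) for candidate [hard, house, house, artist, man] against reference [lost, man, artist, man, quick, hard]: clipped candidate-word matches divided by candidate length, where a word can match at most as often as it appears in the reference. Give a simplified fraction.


Reference word counts: {'artist': 1, 'hard': 1, 'lost': 1, 'man': 2, 'quick': 1}
Checking each candidate word (with clipping):
  'hard' -> in reference (ref count 1, used 1/1) -> match (matches: 1)
  'house' -> not in reference -> no match (matches: 1)
  'house' -> not in reference -> no match (matches: 1)
  'artist' -> in reference (ref count 1, used 1/1) -> match (matches: 2)
  'man' -> in reference (ref count 2, used 1/2) -> match (matches: 3)
Clipped matches: 3, Candidate length: 5
Precision = 3/5

3/5


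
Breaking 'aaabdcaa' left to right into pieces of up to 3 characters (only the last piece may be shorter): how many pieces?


'aaabdcaa' has 8 characters.
Chunking with max size 3:
  Chunk 1: 'aaa' (positions 0-2)
  Chunk 2: 'bdc' (positions 3-5)
  Chunk 3: 'aa' (positions 6-7)
Total chunks: ceil(8 / 3) = 3

3


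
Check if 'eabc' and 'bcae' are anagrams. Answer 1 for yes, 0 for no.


Sort characters of 'eabc': 'abce'
Sort characters of 'bcae': 'abce'
Sorted forms match -> they ARE anagrams
Result: 1

1


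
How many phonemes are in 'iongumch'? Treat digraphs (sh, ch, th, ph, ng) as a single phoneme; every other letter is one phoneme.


Parsing 'iongumch' greedily, digraphs first:
  'i' -> vowel phoneme (phonemes so far: 1)
  'o' -> vowel phoneme (phonemes so far: 2)
  'ng' -> digraph (1 consonant phoneme) (phonemes so far: 3)
  'u' -> vowel phoneme (phonemes so far: 4)
  'm' -> consonant phoneme (phonemes so far: 5)
  'ch' -> digraph (1 consonant phoneme) (phonemes so far: 6)
Total phonemes: 6

6


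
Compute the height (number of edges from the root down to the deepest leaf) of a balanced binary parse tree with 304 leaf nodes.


In a balanced binary tree with n leaves the deepest leaf is ceil(log2(n)) edges below the root.
log2(304) = 8.2479
ceil(8.2479) = 9
height (edges) = 9

9


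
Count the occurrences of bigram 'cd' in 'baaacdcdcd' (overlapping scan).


Scanning 'baaacdcdcd' for bigram 'cd':
  Position 0: 'ba' -> no
  Position 1: 'aa' -> no
  Position 2: 'aa' -> no
  Position 3: 'ac' -> no
  Position 4: 'cd' -> MATCH
  Position 5: 'dc' -> no
  Position 6: 'cd' -> MATCH
  Position 7: 'dc' -> no
  Position 8: 'cd' -> MATCH
Total matches: 3

3


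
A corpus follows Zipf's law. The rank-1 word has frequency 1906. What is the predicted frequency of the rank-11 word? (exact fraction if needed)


Zipf's law: freq(rank) = f1 / rank
f1 = 1906, rank = 11
freq = 1906 / 11
GCD(1906, 11) = 1
Simplified: 1906/11

1906/11


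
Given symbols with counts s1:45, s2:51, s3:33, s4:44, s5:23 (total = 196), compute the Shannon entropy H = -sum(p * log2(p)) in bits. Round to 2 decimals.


Computing entropy H = -sum(p_i * log2(p_i)):
  s1: p = 45/196 = 0.2296, -p*log2(p) = 0.4874
  s2: p = 51/196 = 0.2602, -p*log2(p) = 0.5054
  s3: p = 33/196 = 0.1684, -p*log2(p) = 0.4328
  s4: p = 44/196 = 0.2245, -p*log2(p) = 0.4838
  s5: p = 23/196 = 0.1173, -p*log2(p) = 0.3627
H = sum of terms = 2.2721
Rounded to 2 decimals: 2.27

2.27


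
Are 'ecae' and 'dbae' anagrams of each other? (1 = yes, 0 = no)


Sort characters of 'ecae': 'acee'
Sort characters of 'dbae': 'abde'
Sorted forms differ -> they are NOT anagrams
Result: 0

0


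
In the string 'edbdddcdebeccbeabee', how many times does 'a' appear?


Scanning 'edbdddcdebeccbeabee' for 'a':
  Position 15: 'a' -> MATCH (count: 1)
Total occurrences of 'a': 1

1


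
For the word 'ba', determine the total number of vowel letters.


Scanning each character of 'ba':
  Position 1: 'b' -> consonant (running count: 0)
  Position 2: 'a' -> vowel (running count: 1)
Total vowels: 1

1


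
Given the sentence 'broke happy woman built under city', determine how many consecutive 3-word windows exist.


Word trigrams from [6] words:
  Trigram 1: (broke happy woman)
  Trigram 2: (happy woman built)
  Trigram 3: (woman built under)
  Trigram 4: (built under city)
Total word trigrams: 6 - 2 = 4

4


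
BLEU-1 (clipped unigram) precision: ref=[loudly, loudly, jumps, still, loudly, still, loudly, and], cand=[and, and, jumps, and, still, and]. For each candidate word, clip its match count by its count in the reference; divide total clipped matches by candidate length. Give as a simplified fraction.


Reference word counts: {'and': 1, 'jumps': 1, 'loudly': 4, 'still': 2}
Checking each candidate word (with clipping):
  'and' -> in reference (ref count 1, used 1/1) -> match (matches: 1)
  'and' -> ref count 1 already used up (1/1) -> clipped, no match (matches: 1)
  'jumps' -> in reference (ref count 1, used 1/1) -> match (matches: 2)
  'and' -> ref count 1 already used up (1/1) -> clipped, no match (matches: 2)
  'still' -> in reference (ref count 2, used 1/2) -> match (matches: 3)
  'and' -> ref count 1 already used up (1/1) -> clipped, no match (matches: 3)
Clipped matches: 3, Candidate length: 6
Precision = 3/6 = 1/2

1/2


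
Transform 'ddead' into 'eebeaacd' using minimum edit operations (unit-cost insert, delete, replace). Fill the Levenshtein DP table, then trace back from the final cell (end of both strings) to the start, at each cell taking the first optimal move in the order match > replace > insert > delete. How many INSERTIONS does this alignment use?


Edit distance = 5. Backtracking from cell (5, 8) with preference match > replace > insert > delete,
then listing the resulting alignment 'ddead' -> 'eebeaacd' left to right:
  Step 1: insert 'e' [insertion #1]
  Step 2: replace d->e
  Step 3: replace d->b
  Step 4: keep 'e'
  Step 5: insert 'a' [insertion #2]
  Step 6: keep 'a'
  Step 7: insert 'c' [insertion #3]
  Step 8: keep 'd'
Total insertions: 3

3


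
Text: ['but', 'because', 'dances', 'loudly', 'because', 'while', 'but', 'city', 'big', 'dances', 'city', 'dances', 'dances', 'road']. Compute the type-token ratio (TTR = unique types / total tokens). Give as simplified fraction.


Tokens: 14
Unique types: ('because', 'big', 'but', 'city', 'dances', 'loudly', 'road', 'while') = 8
TTR = 8/14
Simplify: divide both by 2 -> 4/7
TTR = 4/7

4/7


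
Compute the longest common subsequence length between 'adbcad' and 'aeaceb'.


DP table for LCS of 'adbcad' and 'aeaceb':
       a  e  a  c  e  b
    0  0  0  0  0  0  0
  a 0  1  1  1  1  1  1
  d 0  1  1  1  1  1  1
  b 0  1  1  1  1  1  2
  c 0  1  1  1  2  2  2
  a 0  1  1  2  2  2  2
  d 0  1  1  2  2  2  2
LCS: 'ab'
LCS length = 2

2


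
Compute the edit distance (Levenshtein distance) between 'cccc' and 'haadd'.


Building DP table for s1='cccc' (len 4) and s2='haadd' (len 5):
       h  a  a  d  d
    0  1  2  3  4  5
  c 1  1  2  3  4  5
  c 2  2  2  3  4  5
  c 3  3  3  3  4  5
  c 4  4  4  4  4  5
Edit distance = dp[4][5] = 5

5


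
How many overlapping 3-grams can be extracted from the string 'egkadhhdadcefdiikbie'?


String 'egkadhhdadcefdiikbie' has length L = 20.
Number of overlapping n-grams = L - n + 1
Substituting: 20 - 3 + 1 = 18

18


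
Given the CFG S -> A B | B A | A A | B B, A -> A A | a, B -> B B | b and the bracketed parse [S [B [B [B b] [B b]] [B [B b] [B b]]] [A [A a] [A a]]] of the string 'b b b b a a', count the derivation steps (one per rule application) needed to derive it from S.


Every bracketed nonterminal node [X ...] in the tree is produced by exactly one rule application.
Reading the tree off as a leftmost derivation:
  Step 1: S  =>  B A   (applied S -> B A)
  Step 2: B A  =>  B B A   (applied B -> B B)
  Step 3: B B A  =>  B B B A   (applied B -> B B)
  Step 4: B B B A  =>  b B B A   (applied B -> b)
  Step 5: b B B A  =>  b b B A   (applied B -> b)
  Step 6: b b B A  =>  b b B B A   (applied B -> B B)
  Step 7: b b B B A  =>  b b b B A   (applied B -> b)
  Step 8: b b b B A  =>  b b b b A   (applied B -> b)
  Step 9: b b b b A  =>  b b b b A A   (applied A -> A A)
  Step 10: b b b b A A  =>  b b b b a A   (applied A -> a)
  Step 11: b b b b a A  =>  b b b b a a   (applied A -> a)
Final yield: b b b b a a
Total rewrite steps: 11

11


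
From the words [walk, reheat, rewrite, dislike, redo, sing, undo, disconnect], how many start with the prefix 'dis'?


Checking each word for prefix 'dis':
  'walk' -> no (count: 0)
  'reheat' -> no (count: 0)
  'rewrite' -> no (count: 0)
  'dislike' -> YES, starts with 'dis' (count: 1)
  'redo' -> no (count: 1)
  'sing' -> no (count: 1)
  'undo' -> no (count: 1)
  'disconnect' -> YES, starts with 'dis' (count: 2)
Total with prefix 'dis': 2

2


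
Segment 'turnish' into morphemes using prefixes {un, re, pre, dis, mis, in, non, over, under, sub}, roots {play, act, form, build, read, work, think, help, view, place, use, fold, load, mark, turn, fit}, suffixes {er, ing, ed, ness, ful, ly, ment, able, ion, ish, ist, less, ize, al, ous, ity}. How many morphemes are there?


Segmenting 'turnish' against the inventory:
  'turn' -> root (morpheme 1)
  'ish' -> suffix (morpheme 2)
Total morphemes: 2

2


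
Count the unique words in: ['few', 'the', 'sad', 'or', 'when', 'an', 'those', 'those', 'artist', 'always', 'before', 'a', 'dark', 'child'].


Listing all tokens and tracking unique types:
  Token 1: 'few' -> NEW (unique so far: 1)
  Token 2: 'the' -> NEW (unique so far: 2)
  Token 3: 'sad' -> NEW (unique so far: 3)
  Token 4: 'or' -> NEW (unique so far: 4)
  Token 5: 'when' -> NEW (unique so far: 5)
  Token 6: 'an' -> NEW (unique so far: 6)
  Token 7: 'those' -> NEW (unique so far: 7)
  Token 8: 'those' -> duplicate (unique so far: 7)
  Token 9: 'artist' -> NEW (unique so far: 8)
  Token 10: 'always' -> NEW (unique so far: 9)
  Token 11: 'before' -> NEW (unique so far: 10)
  Token 12: 'a' -> NEW (unique so far: 11)
  Token 13: 'dark' -> NEW (unique so far: 12)
  Token 14: 'child' -> NEW (unique so far: 13)
Unique types: ('a', 'always', 'an', 'artist', 'before', 'child', 'dark', 'few', 'or', 'sad', 'the', 'those', 'when')
Vocabulary size: 13

13


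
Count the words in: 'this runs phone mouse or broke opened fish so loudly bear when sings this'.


Counting words by splitting on spaces:
  Word 1: 'this'
  Word 2: 'runs'
  Word 3: 'phone'
  Word 4: 'mouse'
  Word 5: 'or'
  Word 6: 'broke'
  Word 7: 'opened'
  Word 8: 'fish'
  Word 9: 'so'
  Word 10: 'loudly'
  Word 11: 'bear'
  Word 12: 'when'
  Word 13: 'sings'
  Word 14: 'this'
Total words: 14

14


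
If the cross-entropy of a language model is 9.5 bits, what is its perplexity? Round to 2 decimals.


Perplexity formula: PP = 2^H
H = 9.5
PP = 2^9.5
Decompose: 2^9.5 = 2^9 * 2^0.5 = 2^9 * sqrt(2)
2^9 = 512, sqrt(2) ~ 1.4142136
PP ~ 512 * 1.4142136 = 724.0773632
Rounded to 2 decimals: 724.08

724.08


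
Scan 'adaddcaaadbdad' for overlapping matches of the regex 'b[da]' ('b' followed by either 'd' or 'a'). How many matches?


Pattern: b[da] means 'b' followed by either 'd' or 'a'.
Scanning 'adaddcaaadbdad' position-by-position:
  Pos 0: window 'ad' -> no
  Pos 1: window 'da' -> no
  Pos 2: window 'ad' -> no
  Pos 3: window 'dd' -> no
  Pos 4: window 'dc' -> no
  Pos 5: window 'ca' -> no
  Pos 6: window 'aa' -> no
  Pos 7: window 'aa' -> no
  Pos 8: window 'ad' -> no
  Pos 9: window 'db' -> no
  Pos 10: window 'bd' -> MATCH
  Pos 11: window 'da' -> no
  Pos 12: window 'ad' -> no
  Pos 13: window 'd' -> no
Total matches: 1

1


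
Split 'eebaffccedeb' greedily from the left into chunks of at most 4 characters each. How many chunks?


'eebaffccedeb' has 12 characters.
Chunking with max size 4:
  Chunk 1: 'eeba' (positions 0-3)
  Chunk 2: 'ffcc' (positions 4-7)
  Chunk 3: 'edeb' (positions 8-11)
Total chunks: ceil(12 / 4) = 3

3


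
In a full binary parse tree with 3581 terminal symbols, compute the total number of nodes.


Leaf nodes (terminals): 3581
Internal nodes = n - 1 = 3581 - 1 = 3580
Total = leaves + internal = 3581 + 3580 = 7161

7161


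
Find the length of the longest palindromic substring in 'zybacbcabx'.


Scanning 'zybacbcabx' for palindromic substrings.
Substring at positions 2-8: 'bacbcab'.
Check: reverse('bacbcab') = 'bacbcab' -> palindrome confirmed.
Neighbouring characters ('y' / 'x') break symmetry, so it cannot extend further.
No longer palindromic substring exists; longest length = 7

7


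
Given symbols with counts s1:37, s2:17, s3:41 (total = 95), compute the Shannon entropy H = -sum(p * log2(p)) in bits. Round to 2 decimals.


Computing entropy H = -sum(p_i * log2(p_i)):
  s1: p = 37/95 = 0.3895, -p*log2(p) = 0.5298
  s2: p = 17/95 = 0.1789, -p*log2(p) = 0.4442
  s3: p = 41/95 = 0.4316, -p*log2(p) = 0.5232
H = sum of terms = 1.4972
Rounded to 2 decimals: 1.50

1.50


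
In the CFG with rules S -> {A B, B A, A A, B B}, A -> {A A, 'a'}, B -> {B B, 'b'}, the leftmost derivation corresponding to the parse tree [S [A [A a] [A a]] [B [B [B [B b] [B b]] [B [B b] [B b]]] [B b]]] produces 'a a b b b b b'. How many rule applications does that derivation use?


Every bracketed nonterminal node [X ...] in the tree is produced by exactly one rule application.
Reading the tree off as a leftmost derivation:
  Step 1: S  =>  A B   (applied S -> A B)
  Step 2: A B  =>  A A B   (applied A -> A A)
  Step 3: A A B  =>  a A B   (applied A -> a)
  Step 4: a A B  =>  a a B   (applied A -> a)
  Step 5: a a B  =>  a a B B   (applied B -> B B)
  Step 6: a a B B  =>  a a B B B   (applied B -> B B)
  Step 7: a a B B B  =>  a a B B B B   (applied B -> B B)
  Step 8: a a B B B B  =>  a a b B B B   (applied B -> b)
  Step 9: a a b B B B  =>  a a b b B B   (applied B -> b)
  Step 10: a a b b B B  =>  a a b b B B B   (applied B -> B B)
  Step 11: a a b b B B B  =>  a a b b b B B   (applied B -> b)
  Step 12: a a b b b B B  =>  a a b b b b B   (applied B -> b)
  Step 13: a a b b b b B  =>  a a b b b b b   (applied B -> b)
Final yield: a a b b b b b
Total rewrite steps: 13

13


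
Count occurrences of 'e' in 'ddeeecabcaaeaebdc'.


Scanning 'ddeeecabcaaeaebdc' for 'e':
  Position 2: 'e' -> MATCH (count: 1)
  Position 3: 'e' -> MATCH (count: 2)
  Position 4: 'e' -> MATCH (count: 3)
  Position 11: 'e' -> MATCH (count: 4)
  Position 13: 'e' -> MATCH (count: 5)
Total occurrences of 'e': 5

5


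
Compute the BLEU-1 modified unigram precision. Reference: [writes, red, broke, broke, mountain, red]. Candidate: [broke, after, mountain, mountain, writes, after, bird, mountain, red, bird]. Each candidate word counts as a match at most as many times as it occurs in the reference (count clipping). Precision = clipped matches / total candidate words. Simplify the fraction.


Reference word counts: {'broke': 2, 'mountain': 1, 'red': 2, 'writes': 1}
Checking each candidate word (with clipping):
  'broke' -> in reference (ref count 2, used 1/2) -> match (matches: 1)
  'after' -> not in reference -> no match (matches: 1)
  'mountain' -> in reference (ref count 1, used 1/1) -> match (matches: 2)
  'mountain' -> ref count 1 already used up (1/1) -> clipped, no match (matches: 2)
  'writes' -> in reference (ref count 1, used 1/1) -> match (matches: 3)
  'after' -> not in reference -> no match (matches: 3)
  'bird' -> not in reference -> no match (matches: 3)
  'mountain' -> ref count 1 already used up (1/1) -> clipped, no match (matches: 3)
  'red' -> in reference (ref count 2, used 1/2) -> match (matches: 4)
  'bird' -> not in reference -> no match (matches: 4)
Clipped matches: 4, Candidate length: 10
Precision = 4/10 = 2/5

2/5


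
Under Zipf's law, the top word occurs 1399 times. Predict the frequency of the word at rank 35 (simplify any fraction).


Zipf's law: freq(rank) = f1 / rank
f1 = 1399, rank = 35
freq = 1399 / 35
GCD(1399, 35) = 1
Simplified: 1399/35

1399/35


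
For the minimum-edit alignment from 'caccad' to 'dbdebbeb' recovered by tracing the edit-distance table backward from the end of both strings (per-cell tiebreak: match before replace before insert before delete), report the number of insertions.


Edit distance = 8. Backtracking from cell (6, 8) with preference match > replace > insert > delete,
then listing the resulting alignment 'caccad' -> 'dbdebbeb' left to right:
  Step 1: insert 'd' [insertion #1]
  Step 2: insert 'b' [insertion #2]
  Step 3: replace c->d
  Step 4: replace a->e
  Step 5: replace c->b
  Step 6: replace c->b
  Step 7: replace a->e
  Step 8: replace d->b
Total insertions: 2

2


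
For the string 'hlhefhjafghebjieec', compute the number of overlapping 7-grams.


String 'hlhefhjafghebjieec' has length L = 18.
Number of overlapping n-grams = L - n + 1
Substituting: 18 - 7 + 1 = 12

12


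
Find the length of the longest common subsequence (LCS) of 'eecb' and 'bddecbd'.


DP table for LCS of 'eecb' and 'bddecbd':
       b  d  d  e  c  b  d
    0  0  0  0  0  0  0  0
  e 0  0  0  0  1  1  1  1
  e 0  0  0  0  1  1  1  1
  c 0  0  0  0  1  2  2  2
  b 0  1  1  1  1  2  3  3
LCS: 'ecb'
LCS length = 3

3


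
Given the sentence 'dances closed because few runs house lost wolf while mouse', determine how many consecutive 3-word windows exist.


Word trigrams from [10] words:
  Trigram 1: (dances closed because)
  Trigram 2: (closed because few)
  Trigram 3: (because few runs)
  Trigram 4: (few runs house)
  Trigram 5: (runs house lost)
  Trigram 6: (house lost wolf)
  Trigram 7: (lost wolf while)
  Trigram 8: (wolf while mouse)
Total word trigrams: 10 - 2 = 8

8


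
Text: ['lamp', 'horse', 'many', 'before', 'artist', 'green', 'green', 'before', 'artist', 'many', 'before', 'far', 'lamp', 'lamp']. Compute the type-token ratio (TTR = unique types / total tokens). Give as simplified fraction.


Tokens: 14
Unique types: ('artist', 'before', 'far', 'green', 'horse', 'lamp', 'many') = 7
TTR = 7/14
Simplify: divide both by 7 -> 1/2
TTR = 1/2

1/2


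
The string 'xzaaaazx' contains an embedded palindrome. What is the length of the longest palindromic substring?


Scanning 'xzaaaazx' for palindromic substrings.
Substring at positions 0-7: 'xzaaaazx'.
Check: reverse('xzaaaazx') = 'xzaaaazx' -> palindrome confirmed.
No longer palindromic substring exists; longest length = 8

8


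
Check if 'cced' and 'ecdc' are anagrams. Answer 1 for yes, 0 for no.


Sort characters of 'cced': 'ccde'
Sort characters of 'ecdc': 'ccde'
Sorted forms match -> they ARE anagrams
Result: 1

1


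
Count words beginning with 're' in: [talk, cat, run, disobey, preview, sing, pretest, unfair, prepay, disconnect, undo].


Checking each word for prefix 're':
  'talk' -> no (count: 0)
  'cat' -> no (count: 0)
  'run' -> no (count: 0)
  'disobey' -> no (count: 0)
  'preview' -> no (count: 0)
  'sing' -> no (count: 0)
  'pretest' -> no (count: 0)
  'unfair' -> no (count: 0)
  'prepay' -> no (count: 0)
  'disconnect' -> no (count: 0)
  'undo' -> no (count: 0)
Total with prefix 're': 0

0


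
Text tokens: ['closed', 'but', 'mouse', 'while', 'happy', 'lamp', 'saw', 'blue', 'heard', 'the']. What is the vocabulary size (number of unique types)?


Listing all tokens and tracking unique types:
  Token 1: 'closed' -> NEW (unique so far: 1)
  Token 2: 'but' -> NEW (unique so far: 2)
  Token 3: 'mouse' -> NEW (unique so far: 3)
  Token 4: 'while' -> NEW (unique so far: 4)
  Token 5: 'happy' -> NEW (unique so far: 5)
  Token 6: 'lamp' -> NEW (unique so far: 6)
  Token 7: 'saw' -> NEW (unique so far: 7)
  Token 8: 'blue' -> NEW (unique so far: 8)
  Token 9: 'heard' -> NEW (unique so far: 9)
  Token 10: 'the' -> NEW (unique so far: 10)
Unique types: ('blue', 'but', 'closed', 'happy', 'heard', 'lamp', 'mouse', 'saw', 'the', 'while')
Vocabulary size: 10

10


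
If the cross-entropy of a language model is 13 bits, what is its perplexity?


Perplexity formula: PP = 2^H
H = 13
PP = 2^13
PP = 2^13 = 8192

8192


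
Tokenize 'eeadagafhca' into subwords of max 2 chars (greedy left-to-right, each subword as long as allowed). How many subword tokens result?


'eeadagafhca' has 11 characters.
Chunking with max size 2:
  Chunk 1: 'ee' (positions 0-1)
  Chunk 2: 'ad' (positions 2-3)
  Chunk 3: 'ag' (positions 4-5)
  Chunk 4: 'af' (positions 6-7)
  Chunk 5: 'hc' (positions 8-9)
  Chunk 6: 'a' (positions 10-10)
Total chunks: ceil(11 / 2) = 6

6


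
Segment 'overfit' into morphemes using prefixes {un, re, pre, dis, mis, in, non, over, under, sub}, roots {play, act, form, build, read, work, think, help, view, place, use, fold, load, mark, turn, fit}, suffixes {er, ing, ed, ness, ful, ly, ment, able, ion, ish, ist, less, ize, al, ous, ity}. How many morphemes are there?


Segmenting 'overfit' against the inventory:
  'over' -> prefix (morpheme 1)
  'fit' -> root (morpheme 2)
Total morphemes: 2

2


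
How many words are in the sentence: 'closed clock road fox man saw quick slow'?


Counting words by splitting on spaces:
  Word 1: 'closed'
  Word 2: 'clock'
  Word 3: 'road'
  Word 4: 'fox'
  Word 5: 'man'
  Word 6: 'saw'
  Word 7: 'quick'
  Word 8: 'slow'
Total words: 8

8


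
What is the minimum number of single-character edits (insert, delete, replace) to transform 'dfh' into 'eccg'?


Building DP table for s1='dfh' (len 3) and s2='eccg' (len 4):
       e  c  c  g
    0  1  2  3  4
  d 1  1  2  3  4
  f 2  2  2  3  4
  h 3  3  3  3  4
Edit distance = dp[3][4] = 4

4


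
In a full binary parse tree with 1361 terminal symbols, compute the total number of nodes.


Leaf nodes (terminals): 1361
Internal nodes = n - 1 = 1361 - 1 = 1360
Total = leaves + internal = 1361 + 1360 = 2721

2721


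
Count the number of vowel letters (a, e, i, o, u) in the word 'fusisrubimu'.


Scanning each character of 'fusisrubimu':
  Position 1: 'f' -> consonant (running count: 0)
  Position 2: 'u' -> vowel (running count: 1)
  Position 3: 's' -> consonant (running count: 1)
  Position 4: 'i' -> vowel (running count: 2)
  Position 5: 's' -> consonant (running count: 2)
  Position 6: 'r' -> consonant (running count: 2)
  Position 7: 'u' -> vowel (running count: 3)
  Position 8: 'b' -> consonant (running count: 3)
  Position 9: 'i' -> vowel (running count: 4)
  Position 10: 'm' -> consonant (running count: 4)
  Position 11: 'u' -> vowel (running count: 5)
Total vowels: 5

5


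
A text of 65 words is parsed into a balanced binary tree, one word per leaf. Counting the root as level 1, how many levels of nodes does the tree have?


In a balanced binary tree with n leaves the deepest leaf is ceil(log2(n)) edges below the root,
so counting node levels inclusive of root and leaves gives ceil(log2(n)) + 1 levels.
log2(65) = 6.0224
ceil(6.0224) = 7
levels = 7 + 1 = 8

8


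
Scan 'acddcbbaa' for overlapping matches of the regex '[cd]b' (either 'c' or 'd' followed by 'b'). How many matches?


Pattern: [cd]b means either 'c' or 'd' followed by 'b'.
Scanning 'acddcbbaa' position-by-position:
  Pos 0: window 'ac' -> no
  Pos 1: window 'cd' -> no
  Pos 2: window 'dd' -> no
  Pos 3: window 'dc' -> no
  Pos 4: window 'cb' -> MATCH
  Pos 5: window 'bb' -> no
  Pos 6: window 'ba' -> no
  Pos 7: window 'aa' -> no
  Pos 8: window 'a' -> no
Total matches: 1

1


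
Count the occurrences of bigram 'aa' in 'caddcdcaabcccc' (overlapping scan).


Scanning 'caddcdcaabcccc' for bigram 'aa':
  Position 0: 'ca' -> no
  Position 1: 'ad' -> no
  Position 2: 'dd' -> no
  Position 3: 'dc' -> no
  Position 4: 'cd' -> no
  Position 5: 'dc' -> no
  Position 6: 'ca' -> no
  Position 7: 'aa' -> MATCH
  Position 8: 'ab' -> no
  Position 9: 'bc' -> no
  Position 10: 'cc' -> no
  Position 11: 'cc' -> no
  Position 12: 'cc' -> no
Total matches: 1

1


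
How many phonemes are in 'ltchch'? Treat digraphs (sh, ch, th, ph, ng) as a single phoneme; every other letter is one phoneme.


Parsing 'ltchch' greedily, digraphs first:
  'l' -> consonant phoneme (phonemes so far: 1)
  't' -> consonant phoneme (phonemes so far: 2)
  'ch' -> digraph (1 consonant phoneme) (phonemes so far: 3)
  'ch' -> digraph (1 consonant phoneme) (phonemes so far: 4)
Total phonemes: 4

4


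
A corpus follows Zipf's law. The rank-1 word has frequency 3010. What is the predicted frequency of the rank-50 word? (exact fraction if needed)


Zipf's law: freq(rank) = f1 / rank
f1 = 3010, rank = 50
freq = 3010 / 50
GCD(3010, 50) = 10
Simplified: 301/5

301/5


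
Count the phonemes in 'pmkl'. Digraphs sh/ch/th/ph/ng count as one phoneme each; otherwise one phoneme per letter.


Parsing 'pmkl' greedily, digraphs first:
  'p' -> consonant phoneme (phonemes so far: 1)
  'm' -> consonant phoneme (phonemes so far: 2)
  'k' -> consonant phoneme (phonemes so far: 3)
  'l' -> consonant phoneme (phonemes so far: 4)
Total phonemes: 4

4


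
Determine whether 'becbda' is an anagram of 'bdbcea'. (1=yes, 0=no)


Sort characters of 'becbda': 'abbcde'
Sort characters of 'bdbcea': 'abbcde'
Sorted forms match -> they ARE anagrams
Result: 1

1
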